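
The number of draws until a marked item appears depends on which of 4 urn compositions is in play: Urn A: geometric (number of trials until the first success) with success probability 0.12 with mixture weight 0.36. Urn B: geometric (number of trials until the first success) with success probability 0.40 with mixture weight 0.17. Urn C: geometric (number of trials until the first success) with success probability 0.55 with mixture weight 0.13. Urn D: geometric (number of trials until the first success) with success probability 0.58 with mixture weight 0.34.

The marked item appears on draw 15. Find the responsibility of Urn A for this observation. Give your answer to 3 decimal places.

Posterior ∝ prior × likelihood, so P(k | x) ∝ π_k f_k(x); normalise over all components.
Component likelihoods at x = 15:
  f_A = 0.12·(1−0.12)^14 = 0.12·0.167016 = 0.0200419
  f_B = 0.40·(1−0.40)^14 = 0.40·0.000783642 = 0.000313457
  f_C = 0.55·(1−0.55)^14 = 0.55·1.39629e-05 = 7.67959e-06
  f_D = 0.58·(1−0.58)^14 = 0.58·5.31484e-06 = 3.08261e-06
Prior × likelihood for each component:
  π_A·f_A = 0.36 × 0.0200419 = 0.00721508
  π_B·f_B = 0.17 × 0.000313457 = 5.32876e-05
  π_C·f_C = 0.13 × 7.67959e-06 = 9.98346e-07
  π_D·f_D = 0.34 × 3.08261e-06 = 1.04809e-06
Denominator: 0.00721508 + 5.32876e-05 + 9.98346e-07 + 1.04809e-06 = 0.00727041
P(Urn A | x) ≈ 0.992

0.992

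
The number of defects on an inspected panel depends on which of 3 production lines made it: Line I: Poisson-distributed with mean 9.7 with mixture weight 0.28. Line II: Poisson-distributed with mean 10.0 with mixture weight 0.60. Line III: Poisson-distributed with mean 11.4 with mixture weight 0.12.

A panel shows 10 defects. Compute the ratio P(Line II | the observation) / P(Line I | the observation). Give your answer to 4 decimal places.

Only the two components matter; the odds are (P(Z=i) f_i(x)) / (P(Z=j) f_j(x)).
Evaluate each component's likelihood at the observed value:
  p_I = e^(−9.7)·9.7^10/10! = 0.124537
  p_II = e^(−10.0)·10.0^10/10! = 0.12511
  p_III = e^(−11.4)·11.4^10/10! = 0.114374
0.075066 / 0.0348703 ≈ 2.1527

2.1527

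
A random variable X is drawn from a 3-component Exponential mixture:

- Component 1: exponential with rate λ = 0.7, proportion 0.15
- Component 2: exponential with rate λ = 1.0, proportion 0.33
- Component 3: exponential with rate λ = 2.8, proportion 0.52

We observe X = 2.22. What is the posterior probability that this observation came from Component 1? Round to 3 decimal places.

0.364

By Bayes' theorem, P(k | x) = w_k f_k(x) / Σ_j w_j f_j(x).
Exponential densities:
  f_1 = 0.14798
  f_2 = 0.108609
  f_3 = 0.00559221
Weight by the priors:
  w_1·f_1 = 0.15 × 0.14798 = 0.0221971
  w_2·f_2 = 0.33 × 0.108609 = 0.035841
  w_3·f_3 = 0.52 × 0.00559221 = 0.00290795
Normaliser: 0.0221971 + 0.035841 + 0.00290795 = 0.060946
Responsibility of Component 1: 0.0221971 / 0.060946 ≈ 0.364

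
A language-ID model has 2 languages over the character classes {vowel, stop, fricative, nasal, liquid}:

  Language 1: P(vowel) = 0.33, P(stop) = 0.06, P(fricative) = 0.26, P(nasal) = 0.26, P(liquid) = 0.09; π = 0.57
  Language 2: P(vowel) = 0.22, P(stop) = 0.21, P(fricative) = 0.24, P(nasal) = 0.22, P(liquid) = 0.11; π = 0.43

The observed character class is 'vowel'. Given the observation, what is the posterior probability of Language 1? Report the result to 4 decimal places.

By Bayes' theorem, P(k | x) = w_k f_k(x) / Σ_j w_j f_j(x).
Categorical probabilities:
  p_1 = P(vowel | comp) = 0.33
  p_2 = P(vowel | comp) = 0.22
Weight by the priors:
  w_1·p_1 = 0.57 × 0.33 = 0.1881
  w_2·p_2 = 0.43 × 0.22 = 0.0946
Marginal: 0.1881 + 0.0946 = 0.2827
P(Language 1 | the observation) ≈ 0.6654

0.6654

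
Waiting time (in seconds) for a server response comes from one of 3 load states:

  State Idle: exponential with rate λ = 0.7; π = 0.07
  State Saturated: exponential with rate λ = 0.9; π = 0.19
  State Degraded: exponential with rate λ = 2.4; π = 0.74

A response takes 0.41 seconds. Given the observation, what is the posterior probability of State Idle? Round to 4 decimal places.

Posterior ∝ prior × likelihood, so P(k | x) ∝ w_k f_k(x); normalise over all components.
Component likelihoods at x = 0.41 seconds:
  f_Idle = 0.7·e^(−0.7·0.41) = 0.7·e^(−0.2870) = 0.525358
  f_Saturated = 0.9·e^(−0.9·0.41) = 0.9·e^(−0.3690) = 0.622283
  f_Degraded = 2.4·e^(−2.4·0.41) = 2.4·e^(−0.9840) = 0.897151
Multiply by the mixture weights:
  w_Idle·f_Idle = 0.07 × 0.525358 = 0.0367751
  w_Saturated·f_Saturated = 0.19 × 0.622283 = 0.118234
  w_Degraded·f_Degraded = 0.74 × 0.897151 = 0.663892
Evidence: 0.0367751 + 0.118234 + 0.663892 = 0.8189
So the posterior for State Idle is 0.0367751 / 0.8189 ≈ 0.0449.

0.0449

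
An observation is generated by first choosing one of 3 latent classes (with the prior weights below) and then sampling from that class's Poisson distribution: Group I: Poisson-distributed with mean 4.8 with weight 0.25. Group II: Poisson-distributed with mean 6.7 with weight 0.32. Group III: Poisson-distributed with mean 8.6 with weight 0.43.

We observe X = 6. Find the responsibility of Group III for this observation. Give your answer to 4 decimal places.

0.3450

P(component k | x) = π_k·f_k(x) / marginal(x), where marginal(x) = Σ_j π_j·f_j(x).
Evaluate each component's likelihood at the observed value:
  L_I = e^(−4.8)·4.8^6/6! = 0.139798
  L_II = e^(−6.7)·6.7^6/6! = 0.154648
  L_III = e^(−8.6)·8.6^6/6! = 0.103449
Prior × likelihood for each component:
  π_I·L_I = 0.25 × 0.139798 = 0.0349495
  π_II·L_II = 0.32 × 0.154648 = 0.0494872
  π_III·L_III = 0.43 × 0.103449 = 0.044483
Marginal: 0.0349495 + 0.0494872 + 0.044483 = 0.12892
P(Group III | the observation) ≈ 0.3450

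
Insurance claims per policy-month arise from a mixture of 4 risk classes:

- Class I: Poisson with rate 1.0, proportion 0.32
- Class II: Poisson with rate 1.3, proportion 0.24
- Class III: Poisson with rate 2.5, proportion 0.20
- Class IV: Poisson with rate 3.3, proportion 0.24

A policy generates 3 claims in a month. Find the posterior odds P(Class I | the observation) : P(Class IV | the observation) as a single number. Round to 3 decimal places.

Only the two components matter; the odds are (w_i f_i(x)) / (w_j f_j(x)).
Component likelihoods at x = 3 claims:
  L_I = 0.0613132
  L_II = 0.0997921
  L_III = 0.213763
  L_IV = 0.220912
Odds = (0.32/0.24) × (0.0613132/0.220912) = 1.33333 × 0.277546 ≈ 0.370

0.370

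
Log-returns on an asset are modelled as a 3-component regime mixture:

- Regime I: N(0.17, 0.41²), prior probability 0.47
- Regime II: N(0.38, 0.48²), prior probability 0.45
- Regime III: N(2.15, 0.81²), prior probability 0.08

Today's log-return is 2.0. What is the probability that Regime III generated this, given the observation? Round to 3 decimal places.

0.968

The responsibility of component k is P(Z=k) f_k(x) divided by Σ_j P(Z=j) f_j(x).
Component likelihoods at x = 2.0:
  f_I = (1/(0.41·√(2π)))·exp(−(2.0−0.17)²/(2·0.41²)) = 0.973030·exp(-9.96104) = 4.59308e-05
  f_II = (1/(0.48·√(2π)))·exp(−(2.0−0.38)²/(2·0.48²)) = 0.831130·exp(-5.69531) = 0.002794
  f_III = (1/(0.81·√(2π)))·exp(−(2.0−2.15)²/(2·0.81²)) = 0.492521·exp(-0.01715) = 0.484148
Prior × likelihood for each component:
  P(Z=I)·f_I = 0.47 × 4.59308e-05 = 2.15875e-05
  P(Z=II)·f_II = 0.45 × 0.002794 = 0.0012573
  P(Z=III)·f_III = 0.08 × 0.484148 = 0.0387319
Evidence: 2.15875e-05 + 0.0012573 + 0.0387319 = 0.0400107
P(Regime III | x) ≈ 0.968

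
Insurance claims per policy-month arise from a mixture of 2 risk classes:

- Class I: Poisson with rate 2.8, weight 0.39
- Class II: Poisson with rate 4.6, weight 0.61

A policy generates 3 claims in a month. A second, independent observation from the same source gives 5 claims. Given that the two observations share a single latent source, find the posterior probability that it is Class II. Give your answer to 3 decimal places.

0.694

By Bayes' theorem, P(k | x) = π_k f_k(x) / Σ_j π_j f_j(x).
Since both observations come from the same component, the likelihood for component k is f_k(x₁)·f_k(x₂).
  f_I = [0.222484] × [0.0872136] = 0.0194036
  f_II = [0.163068] × [0.172526] = 0.0281333
Weight by the priors:
  π_I·f_I = 0.39 × 0.0194036 = 0.00756741
  π_II·f_II = 0.61 × 0.0281333 = 0.0171613
Marginal: 0.00756741 + 0.0171613 = 0.0247287
Responsibility of Class II: 0.0171613 / 0.0247287 ≈ 0.694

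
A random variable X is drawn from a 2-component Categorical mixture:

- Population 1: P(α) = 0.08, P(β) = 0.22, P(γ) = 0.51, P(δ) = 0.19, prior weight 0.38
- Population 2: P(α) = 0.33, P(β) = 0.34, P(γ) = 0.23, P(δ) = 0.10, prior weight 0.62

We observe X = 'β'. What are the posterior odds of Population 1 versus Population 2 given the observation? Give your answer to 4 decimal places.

0.3966

The posterior odds equal the prior odds times the likelihood ratio: (w_i/w_j)·(f_i(x)/f_j(x)).
Evaluate each component's likelihood at the observed value:
  f_1 = P(β | comp) = 0.22
  f_2 = P(β | comp) = 0.34
0.0836 / 0.2108 ≈ 0.3966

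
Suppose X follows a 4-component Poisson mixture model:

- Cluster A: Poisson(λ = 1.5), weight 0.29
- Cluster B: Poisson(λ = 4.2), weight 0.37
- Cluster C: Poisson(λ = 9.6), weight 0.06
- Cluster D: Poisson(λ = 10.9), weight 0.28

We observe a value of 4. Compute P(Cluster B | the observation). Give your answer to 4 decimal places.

Apply Bayes' rule: the posterior for each component is proportional to its prior times its likelihood at x.
Poisson probabilities:
  f_A = e^(−1.5)·1.5^4/4! = 0.0470665
  f_B = e^(−4.2)·4.2^4/4! = 0.194424
  f_C = e^(−9.6)·9.6^4/4! = 0.0239688
  f_D = e^(−10.9)·10.9^4/4! = 0.0108564
Multiply by the mixture weights:
  w_A·f_A = 0.29 × 0.0470665 = 0.0136493
  w_B·f_B = 0.37 × 0.194424 = 0.0719368
  w_C·f_C = 0.06 × 0.0239688 = 0.00143813
  w_D·f_D = 0.28 × 0.0108564 = 0.00303979
Normaliser: 0.0136493 + 0.0719368 + 0.00143813 + 0.00303979 = 0.090064
P(Cluster B | 4) = 0.0719368 / 0.090064 ≈ 0.7987

0.7987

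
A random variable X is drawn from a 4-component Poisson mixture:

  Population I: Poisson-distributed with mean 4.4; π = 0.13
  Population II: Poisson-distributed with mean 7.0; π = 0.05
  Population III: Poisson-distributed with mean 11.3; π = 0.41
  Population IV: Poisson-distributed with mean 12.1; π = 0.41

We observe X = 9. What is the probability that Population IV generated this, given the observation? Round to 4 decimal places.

0.4123

Posterior ∝ prior × likelihood, so P(k | x) ∝ P(Z=k) f_k(x); normalise over all components.
Component likelihoods at x = 9:
  p_I = 0.020913
  p_II = 0.101405
  p_III = 0.102427
  p_IV = 0.0851809
Prior × likelihood for each component:
  P(Z=I)·p_I = 0.13 × 0.020913 = 0.00271868
  P(Z=II)·p_II = 0.05 × 0.101405 = 0.00507023
  P(Z=III)·p_III = 0.41 × 0.102427 = 0.0419952
  P(Z=IV)·p_IV = 0.41 × 0.0851809 = 0.0349242
Sum: 0.00271868 + 0.00507023 + 0.0419952 + 0.0349242 = 0.0847082
So the posterior for Population IV is 0.0349242 / 0.0847082 ≈ 0.4123.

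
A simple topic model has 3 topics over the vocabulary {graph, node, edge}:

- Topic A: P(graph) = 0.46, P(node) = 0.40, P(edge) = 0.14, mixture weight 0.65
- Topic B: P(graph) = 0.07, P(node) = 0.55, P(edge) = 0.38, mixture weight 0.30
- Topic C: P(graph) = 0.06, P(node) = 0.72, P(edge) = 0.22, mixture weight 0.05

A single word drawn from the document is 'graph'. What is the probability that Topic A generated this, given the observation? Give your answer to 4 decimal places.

0.9257

Apply Bayes' rule: the posterior for each component is proportional to its prior times its likelihood at x.
Categorical probabilities:
  p_A = P(graph | comp) = 0.46
  p_B = P(graph | comp) = 0.07
  p_C = P(graph | comp) = 0.06
Prior × likelihood for each component:
  w_A·p_A = 0.65 × 0.46 = 0.299
  w_B·p_B = 0.30 × 0.07 = 0.021
  w_C·p_C = 0.05 × 0.06 = 0.003
Evidence: 0.299 + 0.021 + 0.003 = 0.323
Responsibility of Topic A: 0.299 / 0.323 ≈ 0.9257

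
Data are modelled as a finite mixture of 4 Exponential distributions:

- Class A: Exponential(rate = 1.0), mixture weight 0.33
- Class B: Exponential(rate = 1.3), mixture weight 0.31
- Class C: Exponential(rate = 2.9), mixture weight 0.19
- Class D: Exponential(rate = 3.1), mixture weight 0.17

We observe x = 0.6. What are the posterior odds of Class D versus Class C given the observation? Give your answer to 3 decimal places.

0.848

Since P(k|x) ∝ π_k f_k(x), the posterior odds are π_i f_i(x) / (π_j f_j(x)).
Evaluate each component's likelihood at the observed value:
  L_A = 0.548812
  L_B = 0.595928
  L_C = 0.509009
  L_D = 0.482585
Odds = (0.17/0.19) × (0.482585/0.509009) = 0.894737 × 0.948087 ≈ 0.848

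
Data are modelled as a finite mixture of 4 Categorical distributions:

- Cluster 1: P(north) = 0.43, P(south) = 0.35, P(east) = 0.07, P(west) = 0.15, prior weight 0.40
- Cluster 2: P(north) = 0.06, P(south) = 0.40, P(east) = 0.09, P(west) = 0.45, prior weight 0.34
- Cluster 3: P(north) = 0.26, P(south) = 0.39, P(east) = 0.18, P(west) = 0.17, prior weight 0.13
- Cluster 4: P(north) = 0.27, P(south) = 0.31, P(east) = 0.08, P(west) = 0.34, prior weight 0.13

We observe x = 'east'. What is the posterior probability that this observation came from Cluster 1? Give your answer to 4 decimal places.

Apply Bayes' rule: the posterior for each component is proportional to its prior times its likelihood at x.
Categorical probabilities:
  p_1 = 0.07
  p_2 = 0.09
  p_3 = 0.18
  p_4 = 0.08
Weight by the priors:
  π_1·p_1 = 0.40 × 0.07 = 0.028
  π_2·p_2 = 0.34 × 0.09 = 0.0306
  π_3·p_3 = 0.13 × 0.18 = 0.0234
  π_4·p_4 = 0.13 × 0.08 = 0.0104
Marginal: 0.028 + 0.0306 + 0.0234 + 0.0104 = 0.0924
P(Cluster 1 | the observation) = 0.028 / 0.0924 ≈ 0.3030

0.3030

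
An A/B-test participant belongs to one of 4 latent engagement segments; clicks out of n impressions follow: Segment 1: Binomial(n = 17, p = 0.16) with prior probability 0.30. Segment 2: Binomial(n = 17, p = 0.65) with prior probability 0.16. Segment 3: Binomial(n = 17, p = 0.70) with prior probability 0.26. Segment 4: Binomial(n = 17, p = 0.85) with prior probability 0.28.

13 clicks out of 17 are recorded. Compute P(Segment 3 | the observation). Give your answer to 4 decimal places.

0.4396

The responsibility of component k is w_k f_k(x) divided by Σ_j w_j f_j(x).
Component likelihoods at x = 13 clicks out of 17:
  L_1 = 5.33647e-08
  L_2 = 0.132045
  L_3 = 0.186783
  L_4 = 0.145676
Weight by the priors:
  w_1·L_1 = 0.30 × 5.33647e-08 = 1.60094e-08
  w_2·L_2 = 0.16 × 0.132045 = 0.0211272
  w_3·L_3 = 0.26 × 0.186783 = 0.0485635
  w_4·L_4 = 0.28 × 0.145676 = 0.0407893
Normaliser: 1.60094e-08 + 0.0211272 + 0.0485635 + 0.0407893 = 0.11048
So the posterior for Segment 3 is 0.0485635 / 0.11048 ≈ 0.4396.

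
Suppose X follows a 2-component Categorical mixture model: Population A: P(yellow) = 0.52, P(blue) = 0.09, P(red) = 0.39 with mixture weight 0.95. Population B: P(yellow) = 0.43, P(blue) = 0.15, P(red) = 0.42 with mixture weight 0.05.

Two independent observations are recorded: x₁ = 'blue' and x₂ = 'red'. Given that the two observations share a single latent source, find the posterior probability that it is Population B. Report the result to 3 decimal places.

The responsibility of component k is π_k f_k(x) divided by Σ_j π_j f_j(x).
Since both observations come from the same component, the likelihood for component k is f_k(x₁)·f_k(x₂).
  L_A = [P(blue | comp) = 0.09] × [0.39] = 0.0351
  L_B = [P(blue | comp) = 0.15] × [0.42] = 0.063
Unnormalised posteriors:
  π_A·L_A = 0.95 × 0.0351 = 0.033345
  π_B·L_B = 0.05 × 0.063 = 0.00315
Evidence: 0.033345 + 0.00315 = 0.036495
Responsibility of Population B: 0.00315 / 0.036495 ≈ 0.086

0.086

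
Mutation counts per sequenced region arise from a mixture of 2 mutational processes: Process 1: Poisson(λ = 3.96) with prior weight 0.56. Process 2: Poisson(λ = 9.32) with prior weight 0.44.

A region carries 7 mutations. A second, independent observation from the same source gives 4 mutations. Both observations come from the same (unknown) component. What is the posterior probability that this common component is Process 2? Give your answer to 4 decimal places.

Posterior ∝ prior × likelihood, so P(k | x) ∝ π_k f_k(x); normalise over all components.
Since both observations come from the same component, the likelihood for component k is f_k(x₁)·f_k(x₂).
  p_1 = [0.0577603] × [0.195327] = 0.0112822
  p_2 = [0.108607] × [0.0281727] = 0.00305974
Weight by the priors:
  π_1·p_1 = 0.56 × 0.0112822 = 0.00631802
  π_2·p_2 = 0.44 × 0.00305974 = 0.00134628
Evidence: 0.00631802 + 0.00134628 = 0.0076643
So the posterior for Process 2 is 0.00134628 / 0.0076643 ≈ 0.1757.

0.1757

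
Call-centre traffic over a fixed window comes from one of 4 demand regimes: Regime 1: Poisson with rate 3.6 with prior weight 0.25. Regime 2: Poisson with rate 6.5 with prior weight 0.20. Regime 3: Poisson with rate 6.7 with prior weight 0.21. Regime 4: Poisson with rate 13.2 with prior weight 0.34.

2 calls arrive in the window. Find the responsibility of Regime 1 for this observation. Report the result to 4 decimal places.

0.7838

P(component k | x) = π_k·f_k(x) / marginal(x), where marginal(x) = Σ_j π_j·f_j(x).
Poisson probabilities:
  p_1 = e^(−3.6)·3.6^2/2! = 0.177058
  p_2 = e^(−6.5)·6.5^2/2! = 0.0317602
  p_3 = e^(−6.7)·6.7^2/2! = 0.0276278
  p_4 = e^(−13.2)·13.2^2/2! = 0.000161224
Multiply by the mixture weights:
  π_1·p_1 = 0.25 × 0.177058 = 0.0442644
  π_2·p_2 = 0.20 × 0.0317602 = 0.00635203
  π_3·p_3 = 0.21 × 0.0276278 = 0.00580184
  π_4·p_4 = 0.34 × 0.000161224 = 5.48163e-05
Marginal: 0.0442644 + 0.00635203 + 0.00580184 + 5.48163e-05 = 0.0564731
So the posterior for Regime 1 is 0.0442644 / 0.0564731 ≈ 0.7838.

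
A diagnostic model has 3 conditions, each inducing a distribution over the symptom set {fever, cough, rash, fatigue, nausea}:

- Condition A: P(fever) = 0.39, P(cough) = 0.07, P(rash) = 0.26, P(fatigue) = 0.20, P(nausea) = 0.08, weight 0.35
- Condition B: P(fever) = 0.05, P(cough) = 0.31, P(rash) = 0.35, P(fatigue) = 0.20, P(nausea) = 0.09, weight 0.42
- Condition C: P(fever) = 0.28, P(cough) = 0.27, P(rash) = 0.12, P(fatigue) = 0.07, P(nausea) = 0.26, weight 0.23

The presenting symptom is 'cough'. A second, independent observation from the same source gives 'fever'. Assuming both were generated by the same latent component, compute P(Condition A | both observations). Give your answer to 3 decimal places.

0.286

By Bayes' theorem, P(k | x) = P(Z=k) f_k(x) / Σ_j P(Z=j) f_j(x).
Since both observations come from the same component, the likelihood for component k is f_k(x₁)·f_k(x₂).
  p_A = [P(cough | comp) = 0.07] × [0.39] = 0.0273
  p_B = [P(cough | comp) = 0.31] × [0.05] = 0.0155
  p_C = [P(cough | comp) = 0.27] × [0.28] = 0.0756
Multiply by the mixture weights:
  P(Z=A)·p_A = 0.35 × 0.0273 = 0.009555
  P(Z=B)·p_B = 0.42 × 0.0155 = 0.00651
  P(Z=C)·p_C = 0.23 × 0.0756 = 0.017388
Normaliser: 0.009555 + 0.00651 + 0.017388 = 0.033453
P(Condition A | x₁,x₂) = 0.009555 / 0.033453 ≈ 0.286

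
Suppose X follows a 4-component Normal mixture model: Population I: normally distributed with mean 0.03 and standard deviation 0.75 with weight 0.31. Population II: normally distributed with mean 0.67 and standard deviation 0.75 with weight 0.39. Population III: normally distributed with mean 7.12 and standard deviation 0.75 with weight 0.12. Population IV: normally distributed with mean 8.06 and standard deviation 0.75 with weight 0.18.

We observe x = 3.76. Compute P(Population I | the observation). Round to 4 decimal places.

Apply Bayes' rule: the posterior for each component is proportional to its prior times its likelihood at x.
Evaluate each component's likelihood at the observed value:
  p_I = 2.26422e-06
  p_II = 0.000109624
  p_III = 2.3314e-05
  p_IV = 3.87238e-08
Multiply by the mixture weights:
  P(Z=I)·p_I = 0.31 × 2.26422e-06 = 7.01909e-07
  P(Z=II)·p_II = 0.39 × 0.000109624 = 4.27533e-05
  P(Z=III)·p_III = 0.12 × 2.3314e-05 = 2.79768e-06
  P(Z=IV)·p_IV = 0.18 × 3.87238e-08 = 6.97028e-09
Denominator: 7.01909e-07 + 4.27533e-05 + 2.79768e-06 + 6.97028e-09 = 4.62598e-05
P(Population I | data) = 7.01909e-07 / 4.62598e-05 ≈ 0.0152

0.0152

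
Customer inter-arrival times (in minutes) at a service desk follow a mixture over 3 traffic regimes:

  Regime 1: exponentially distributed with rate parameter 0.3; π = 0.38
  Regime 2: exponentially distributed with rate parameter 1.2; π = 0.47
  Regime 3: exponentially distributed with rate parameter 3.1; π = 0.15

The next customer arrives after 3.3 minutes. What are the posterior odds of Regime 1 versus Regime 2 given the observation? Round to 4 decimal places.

Posterior odds = (w_i f_i(x)) / (w_j f_j(x)); the normalising sum cancels.
Exponential densities:
  L_1 = 0.111473
  L_2 = 0.0228757
  L_3 = 0.000111822
Odds = (0.38/0.47) × (0.111473/0.0228757) = 0.808511 × 4.87298 ≈ 3.9399

3.9399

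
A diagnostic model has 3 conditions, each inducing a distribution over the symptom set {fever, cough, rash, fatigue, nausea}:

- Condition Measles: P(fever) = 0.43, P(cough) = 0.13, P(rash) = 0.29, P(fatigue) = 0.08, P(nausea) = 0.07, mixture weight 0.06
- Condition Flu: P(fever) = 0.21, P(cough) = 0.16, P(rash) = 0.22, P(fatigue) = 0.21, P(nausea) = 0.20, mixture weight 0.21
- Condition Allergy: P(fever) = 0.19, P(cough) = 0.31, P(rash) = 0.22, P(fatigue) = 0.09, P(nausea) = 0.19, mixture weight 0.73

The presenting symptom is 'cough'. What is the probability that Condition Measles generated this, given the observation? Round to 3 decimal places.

0.029

The responsibility of component k is w_k f_k(x) divided by Σ_j w_j f_j(x).
Component likelihoods at x = 'cough':
  p_Measles = P(cough | comp) = 0.13
  p_Flu = P(cough | comp) = 0.16
  p_Allergy = P(cough | comp) = 0.31
Weight by the priors:
  w_Measles·p_Measles = 0.06 × 0.13 = 0.0078
  w_Flu·p_Flu = 0.21 × 0.16 = 0.0336
  w_Allergy·p_Allergy = 0.73 × 0.31 = 0.2263
Marginal: 0.0078 + 0.0336 + 0.2263 = 0.2677
P(Condition Measles | 'cough') ≈ 0.029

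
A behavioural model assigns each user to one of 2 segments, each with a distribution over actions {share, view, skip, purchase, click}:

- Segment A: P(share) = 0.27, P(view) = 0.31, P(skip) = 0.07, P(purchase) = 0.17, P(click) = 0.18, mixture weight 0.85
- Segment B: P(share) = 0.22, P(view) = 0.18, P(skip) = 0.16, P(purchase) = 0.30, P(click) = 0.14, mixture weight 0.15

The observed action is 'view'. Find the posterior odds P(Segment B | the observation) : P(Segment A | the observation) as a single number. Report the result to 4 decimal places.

0.1025

Only the two components matter; the odds are (P(Z=i) f_i(x)) / (P(Z=j) f_j(x)).
Evaluate each component's likelihood at the observed value:
  p_A = 0.31
  p_B = 0.18
Posterior odds = (P(Z=B)·p_B) / (P(Z=A)·p_A) = (0.15·0.18) / (0.85·0.31) = 0.027 / 0.2635 ≈ 0.1025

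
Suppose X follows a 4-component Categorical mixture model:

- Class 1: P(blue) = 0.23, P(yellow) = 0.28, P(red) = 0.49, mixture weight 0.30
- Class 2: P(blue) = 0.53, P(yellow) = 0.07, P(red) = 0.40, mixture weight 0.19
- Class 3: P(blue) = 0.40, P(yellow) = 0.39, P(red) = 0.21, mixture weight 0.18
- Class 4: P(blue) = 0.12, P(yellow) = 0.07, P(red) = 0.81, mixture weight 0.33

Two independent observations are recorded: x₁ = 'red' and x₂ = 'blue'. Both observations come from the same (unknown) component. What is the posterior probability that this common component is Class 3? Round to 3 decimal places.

0.125

The responsibility of component k is π_k f_k(x) divided by Σ_j π_j f_j(x).
Since both observations come from the same component, the likelihood for component k is f_k(x₁)·f_k(x₂).
  f_1 = [P(red | comp) = 0.49] × [0.23] = 0.1127
  f_2 = [P(red | comp) = 0.40] × [0.53] = 0.212
  f_3 = [P(red | comp) = 0.21] × [0.4] = 0.084
  f_4 = [P(red | comp) = 0.81] × [0.12] = 0.0972
Weight by the priors:
  π_1·f_1 = 0.30 × 0.1127 = 0.03381
  π_2·f_2 = 0.19 × 0.212 = 0.04028
  π_3·f_3 = 0.18 × 0.084 = 0.01512
  π_4·f_4 = 0.33 × 0.0972 = 0.032076
Normaliser: 0.03381 + 0.04028 + 0.01512 + 0.032076 = 0.121286
P(Class 3 | x₁, x₂) = 0.01512 / 0.121286 ≈ 0.125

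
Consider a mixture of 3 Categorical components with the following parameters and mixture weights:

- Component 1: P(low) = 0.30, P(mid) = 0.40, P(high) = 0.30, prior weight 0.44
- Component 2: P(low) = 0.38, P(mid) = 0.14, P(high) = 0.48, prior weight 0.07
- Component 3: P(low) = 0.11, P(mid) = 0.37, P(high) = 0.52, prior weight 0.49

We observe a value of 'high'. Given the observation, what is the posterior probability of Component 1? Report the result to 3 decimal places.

By Bayes' theorem, P(k | x) = π_k f_k(x) / Σ_j π_j f_j(x).
Component likelihoods at x = 'high':
  L_1 = P(high | comp) = 0.30
  L_2 = P(high | comp) = 0.48
  L_3 = P(high | comp) = 0.52
Unnormalised posteriors:
  π_1·L_1 = 0.44 × 0.3 = 0.132
  π_2·L_2 = 0.07 × 0.48 = 0.0336
  π_3·L_3 = 0.49 × 0.52 = 0.2548
Evidence: 0.132 + 0.0336 + 0.2548 = 0.4204
P(Component 1 | x) ≈ 0.314

0.314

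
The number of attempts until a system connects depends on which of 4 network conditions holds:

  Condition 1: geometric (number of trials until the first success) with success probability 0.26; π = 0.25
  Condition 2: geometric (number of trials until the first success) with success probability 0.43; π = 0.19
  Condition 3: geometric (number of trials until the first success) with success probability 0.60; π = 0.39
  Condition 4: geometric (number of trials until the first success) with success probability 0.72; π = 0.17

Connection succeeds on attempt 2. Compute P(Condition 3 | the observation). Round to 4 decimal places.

Posterior ∝ prior × likelihood, so P(k | x) ∝ π_k f_k(x); normalise over all components.
Evaluate each component's likelihood at the observed value:
  L_1 = 0.26·(1−0.26)^1 = 0.26·0.74 = 0.1924
  L_2 = 0.43·(1−0.43)^1 = 0.43·0.57 = 0.2451
  L_3 = 0.60·(1−0.60)^1 = 0.60·0.4 = 0.24
  L_4 = 0.72·(1−0.72)^1 = 0.72·0.28 = 0.2016
Prior × likelihood for each component:
  π_1·L_1 = 0.25 × 0.1924 = 0.0481
  π_2·L_2 = 0.19 × 0.2451 = 0.046569
  π_3·L_3 = 0.39 × 0.24 = 0.0936
  π_4·L_4 = 0.17 × 0.2016 = 0.034272
Normaliser: 0.0481 + 0.046569 + 0.0936 + 0.034272 = 0.222541
Responsibility of Condition 3: 0.0936 / 0.222541 ≈ 0.4206

0.4206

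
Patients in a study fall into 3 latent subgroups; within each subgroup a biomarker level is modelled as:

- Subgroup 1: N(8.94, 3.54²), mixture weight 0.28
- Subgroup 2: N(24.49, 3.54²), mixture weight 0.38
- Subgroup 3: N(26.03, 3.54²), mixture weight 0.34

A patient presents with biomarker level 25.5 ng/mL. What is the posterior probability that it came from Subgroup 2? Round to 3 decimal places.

0.520

The responsibility of component k is P(Z=k) f_k(x) divided by Σ_j P(Z=j) f_j(x).
Normal densities:
  L_1 = (1/(3.54·√(2π)))·exp(−(25.5−8.94)²/(2·3.54²)) = 0.112696·exp(-10.94168) = 1.99524e-06
  L_2 = (1/(3.54·√(2π)))·exp(−(25.5−24.49)²/(2·3.54²)) = 0.112696·exp(-0.04070) = 0.108201
  L_3 = (1/(3.54·√(2π)))·exp(−(25.5−26.03)²/(2·3.54²)) = 0.112696·exp(-0.01121) = 0.11144
Unnormalised posteriors:
  P(Z=1)·L_1 = 0.28 × 1.99524e-06 = 5.58666e-07
  P(Z=2)·L_2 = 0.38 × 0.108201 = 0.0411163
  P(Z=3)·L_3 = 0.34 × 0.11144 = 0.0378894
Normaliser: 5.58666e-07 + 0.0411163 + 0.0378894 = 0.0790063
So the posterior for Subgroup 2 is 0.0411163 / 0.0790063 ≈ 0.520.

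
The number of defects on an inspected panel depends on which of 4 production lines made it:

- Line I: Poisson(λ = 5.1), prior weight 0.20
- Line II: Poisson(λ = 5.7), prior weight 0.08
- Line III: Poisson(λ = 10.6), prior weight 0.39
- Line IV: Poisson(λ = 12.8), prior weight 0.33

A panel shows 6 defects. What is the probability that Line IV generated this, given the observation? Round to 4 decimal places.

Posterior ∝ prior × likelihood, so P(k | x) ∝ π_k f_k(x); normalise over all components.
Evaluate each component's likelihood at the observed value:
  p_I = 0.149
  p_II = 0.159382
  p_III = 0.0490887
  p_IV = 0.0168639
Multiply by the mixture weights:
  π_I·p_I = 0.20 × 0.149 = 0.0298
  π_II·p_II = 0.08 × 0.159382 = 0.0127505
  π_III·p_III = 0.39 × 0.0490887 = 0.0191446
  π_IV·p_IV = 0.33 × 0.0168639 = 0.00556509
Denominator: 0.0298 + 0.0127505 + 0.0191446 + 0.00556509 = 0.0672602
P(Line IV | x) ≈ 0.0827

0.0827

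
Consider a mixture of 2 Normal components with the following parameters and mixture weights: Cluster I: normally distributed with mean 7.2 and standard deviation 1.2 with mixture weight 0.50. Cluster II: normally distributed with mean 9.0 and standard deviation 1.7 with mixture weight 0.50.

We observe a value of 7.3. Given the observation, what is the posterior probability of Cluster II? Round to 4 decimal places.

By Bayes' theorem, P(k | x) = P(Z=k) f_k(x) / Σ_j P(Z=j) f_j(x).
Evaluate each component's likelihood at the observed value:
  f_I = (1/(1.2·√(2π)))·exp(−(7.3−7.2)²/(2·1.2²)) = 0.332452·exp(-0.00347) = 0.3313
  f_II = (1/(1.7·√(2π)))·exp(−(7.3−9.0)²/(2·1.7²)) = 0.234672·exp(-0.50000) = 0.142336
Prior × likelihood for each component:
  P(Z=I)·f_I = 0.50 × 0.3313 = 0.16565
  P(Z=II)·f_II = 0.50 × 0.142336 = 0.0711679
Normaliser: 0.16565 + 0.0711679 = 0.236818
P(Cluster II | the observation) = 0.0711679 / 0.236818 ≈ 0.3005

0.3005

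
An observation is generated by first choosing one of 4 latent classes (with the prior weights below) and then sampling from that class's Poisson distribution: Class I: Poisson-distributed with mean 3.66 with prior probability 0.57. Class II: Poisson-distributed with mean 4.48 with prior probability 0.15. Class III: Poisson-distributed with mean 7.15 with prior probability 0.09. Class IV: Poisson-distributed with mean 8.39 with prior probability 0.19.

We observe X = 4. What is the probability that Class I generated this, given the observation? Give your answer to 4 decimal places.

Apply Bayes' rule: the posterior for each component is proportional to its prior times its likelihood at x.
Evaluate each component's likelihood at the observed value:
  f_I = 0.192396
  f_II = 0.190222
  f_III = 0.0854688
  f_IV = 0.0468928
Unnormalised posteriors:
  π_I·f_I = 0.57 × 0.192396 = 0.109666
  π_II·f_II = 0.15 × 0.190222 = 0.0285334
  π_III·f_III = 0.09 × 0.0854688 = 0.00769219
  π_IV·f_IV = 0.19 × 0.0468928 = 0.00890963
Sum: 0.109666 + 0.0285334 + 0.00769219 + 0.00890963 = 0.154801
P(Class I | data) ≈ 0.7084

0.7084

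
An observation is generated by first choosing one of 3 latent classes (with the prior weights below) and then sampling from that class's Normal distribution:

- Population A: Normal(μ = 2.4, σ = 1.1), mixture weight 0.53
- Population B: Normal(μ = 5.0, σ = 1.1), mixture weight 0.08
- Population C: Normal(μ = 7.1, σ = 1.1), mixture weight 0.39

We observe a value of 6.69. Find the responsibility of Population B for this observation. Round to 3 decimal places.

0.063

Posterior ∝ prior × likelihood, so P(k | x) ∝ π_k f_k(x); normalise over all components.
Evaluate each component's likelihood at the observed value:
  f_A = (1/(1.1·√(2π)))·exp(−(6.69−2.4)²/(2·1.1²)) = 0.362675·exp(-7.60500) = 0.000180596
  f_B = (1/(1.1·√(2π)))·exp(−(6.69−5.0)²/(2·1.1²)) = 0.362675·exp(-1.18021) = 0.111419
  f_C = (1/(1.1·√(2π)))·exp(−(6.69−7.1)²/(2·1.1²)) = 0.362675·exp(-0.06946) = 0.338337
Weight by the priors:
  π_A·f_A = 0.53 × 0.000180596 = 9.57158e-05
  π_B·f_B = 0.08 × 0.111419 = 0.00891354
  π_C·f_C = 0.39 × 0.338337 = 0.131952
Evidence: 9.57158e-05 + 0.00891354 + 0.131952 = 0.140961
So the posterior for Population B is 0.00891354 / 0.140961 ≈ 0.063.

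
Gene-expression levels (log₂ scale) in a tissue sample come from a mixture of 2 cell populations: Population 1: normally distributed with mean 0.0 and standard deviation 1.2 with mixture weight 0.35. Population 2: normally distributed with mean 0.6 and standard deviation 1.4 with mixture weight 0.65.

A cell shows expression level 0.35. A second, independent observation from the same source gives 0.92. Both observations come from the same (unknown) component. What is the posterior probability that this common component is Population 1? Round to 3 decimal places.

0.353

P(component k | x) = π_k·f_k(x) / marginal(x), where marginal(x) = Σ_j π_j·f_j(x).
Since both observations come from the same component, the likelihood for component k is f_k(x₁)·f_k(x₂).
  p_1 = [(1/(1.2·√(2π)))·exp(−(0.35−0.0)²/(2·1.2²)) = 0.332452·exp(-0.04253) = 0.318608] × [0.247796] = 0.0789497
  p_2 = [(1/(1.4·√(2π)))·exp(−(0.35−0.6)²/(2·1.4²)) = 0.284959·exp(-0.01594) = 0.280451] × [0.277611] = 0.0778565
Prior × likelihood for each component:
  π_1·p_1 = 0.35 × 0.0789497 = 0.0276324
  π_2·p_2 = 0.65 × 0.0778565 = 0.0506067
Marginal: 0.0276324 + 0.0506067 = 0.0782391
So the posterior for Population 1 is 0.0276324 / 0.0782391 ≈ 0.353.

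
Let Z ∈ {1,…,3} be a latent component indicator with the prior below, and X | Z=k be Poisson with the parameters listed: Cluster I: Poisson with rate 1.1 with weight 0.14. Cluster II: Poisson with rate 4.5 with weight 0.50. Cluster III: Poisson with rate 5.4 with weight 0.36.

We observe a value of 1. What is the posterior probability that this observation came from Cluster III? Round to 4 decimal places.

0.1033

Apply Bayes' rule: the posterior for each component is proportional to its prior times its likelihood at x.
Component likelihoods at x = 1:
  p_I = 0.366158
  p_II = 0.0499905
  p_III = 0.0243895
Unnormalised posteriors:
  π_I·p_I = 0.14 × 0.366158 = 0.0512621
  π_II·p_II = 0.50 × 0.0499905 = 0.0249952
  π_III·p_III = 0.36 × 0.0243895 = 0.00878023
Marginal: 0.0512621 + 0.0249952 + 0.00878023 = 0.0850376
P(Cluster III | data) = 0.00878023 / 0.0850376 ≈ 0.1033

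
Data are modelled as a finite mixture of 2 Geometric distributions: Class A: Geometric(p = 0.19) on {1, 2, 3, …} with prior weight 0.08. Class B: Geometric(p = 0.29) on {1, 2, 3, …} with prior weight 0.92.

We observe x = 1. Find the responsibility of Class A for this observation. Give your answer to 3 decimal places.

0.054

Apply Bayes' rule: the posterior for each component is proportional to its prior times its likelihood at x.
Evaluate each component's likelihood at the observed value:
  L_A = 0.19
  L_B = 0.29
Weight by the priors:
  π_A·L_A = 0.08 × 0.19 = 0.0152
  π_B·L_B = 0.92 × 0.29 = 0.2668
Marginal: 0.0152 + 0.2668 = 0.282
P(Class A | the observation) ≈ 0.054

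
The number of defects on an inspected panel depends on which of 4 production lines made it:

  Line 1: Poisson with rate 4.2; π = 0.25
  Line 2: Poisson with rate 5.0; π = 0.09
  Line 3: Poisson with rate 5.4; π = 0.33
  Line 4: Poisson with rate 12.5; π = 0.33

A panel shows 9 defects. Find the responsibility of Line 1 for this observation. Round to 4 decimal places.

By Bayes' theorem, P(k | x) = π_k f_k(x) / Σ_j π_j f_j(x).
Poisson probabilities:
  L_1 = 0.0168052
  L_2 = 0.0362656
  L_3 = 0.0485949
  L_4 = 0.0765149
Multiply by the mixture weights:
  π_1·L_1 = 0.25 × 0.0168052 = 0.0042013
  π_2·L_2 = 0.09 × 0.0362656 = 0.0032639
  π_3·L_3 = 0.33 × 0.0485949 = 0.0160363
  π_4·L_4 = 0.33 × 0.0765149 = 0.0252499
Marginal: 0.0042013 + 0.0032639 + 0.0160363 + 0.0252499 = 0.0487514
P(Line 1 | 9 defects) = 0.0042013 / 0.0487514 ≈ 0.0862

0.0862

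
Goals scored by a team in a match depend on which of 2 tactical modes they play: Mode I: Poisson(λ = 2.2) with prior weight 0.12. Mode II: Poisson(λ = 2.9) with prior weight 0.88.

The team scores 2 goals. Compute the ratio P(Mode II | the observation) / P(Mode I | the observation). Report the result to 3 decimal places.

Since P(k|x) ∝ w_k f_k(x), the posterior odds are w_i f_i(x) / (w_j f_j(x)).
Poisson probabilities:
  L_I = 0.268144
  L_II = 0.231373
Odds = (0.88/0.12) × (0.231373/0.268144) = 7.33333 × 0.862868 ≈ 6.328

6.328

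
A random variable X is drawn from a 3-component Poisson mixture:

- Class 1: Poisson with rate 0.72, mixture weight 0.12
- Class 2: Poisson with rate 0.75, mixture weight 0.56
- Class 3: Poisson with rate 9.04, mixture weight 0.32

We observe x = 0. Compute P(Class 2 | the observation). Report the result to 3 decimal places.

0.819

P(component k | x) = π_k·f_k(x) / marginal(x), where marginal(x) = Σ_j π_j·f_j(x).
Poisson probabilities:
  L_1 = e^(−0.72)·0.72^0/0! = 0.486752
  L_2 = e^(−0.75)·0.75^0/0! = 0.472367
  L_3 = e^(−9.04)·9.04^0/0! = 0.000118571
Unnormalised posteriors:
  π_1·L_1 = 0.12 × 0.486752 = 0.0584103
  π_2·L_2 = 0.56 × 0.472367 = 0.264525
  π_3·L_3 = 0.32 × 0.000118571 = 3.79427e-05
Evidence: 0.0584103 + 0.264525 + 3.79427e-05 = 0.322973
Responsibility of Class 2: 0.264525 / 0.322973 ≈ 0.819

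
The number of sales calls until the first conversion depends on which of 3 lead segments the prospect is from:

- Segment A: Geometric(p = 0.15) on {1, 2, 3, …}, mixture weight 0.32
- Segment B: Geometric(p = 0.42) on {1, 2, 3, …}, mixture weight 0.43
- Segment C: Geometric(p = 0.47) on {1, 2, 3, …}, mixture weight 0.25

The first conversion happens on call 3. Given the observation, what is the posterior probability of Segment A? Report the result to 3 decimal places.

0.270

The responsibility of component k is w_k f_k(x) divided by Σ_j w_j f_j(x).
Geometric probabilities:
  f_A = 0.15·(1−0.15)^2 = 0.15·0.7225 = 0.108375
  f_B = 0.42·(1−0.42)^2 = 0.42·0.3364 = 0.141288
  f_C = 0.47·(1−0.47)^2 = 0.47·0.2809 = 0.132023
Prior × likelihood for each component:
  w_A·f_A = 0.32 × 0.108375 = 0.03468
  w_B·f_B = 0.43 × 0.141288 = 0.0607538
  w_C·f_C = 0.25 × 0.132023 = 0.0330058
Normaliser: 0.03468 + 0.0607538 + 0.0330058 = 0.12844
P(Segment A | 3) ≈ 0.270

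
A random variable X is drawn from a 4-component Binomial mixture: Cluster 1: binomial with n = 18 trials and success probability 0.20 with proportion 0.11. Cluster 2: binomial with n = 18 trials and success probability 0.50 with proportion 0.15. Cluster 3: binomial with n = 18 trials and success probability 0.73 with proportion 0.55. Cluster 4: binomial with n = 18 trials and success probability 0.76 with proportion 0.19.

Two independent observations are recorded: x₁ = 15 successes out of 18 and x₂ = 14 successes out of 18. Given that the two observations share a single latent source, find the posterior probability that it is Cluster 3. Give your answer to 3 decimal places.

P(component k | x) = P(Z=k)·f_k(x) / marginal(x), where marginal(x) = Σ_j P(Z=j)·f_j(x).
Since both observations come from the same component, the likelihood for component k is f_k(x₁)·f_k(x₂).
  p_1 = [C(18,15)·0.20^15·0.80^3 = 816·3.2768e-11·0.512 = 1.36902e-08] × [2.05353e-07] = 2.81133e-15
  p_2 = [C(18,15)·0.50^15·0.50^3 = 816·3.05176e-05·0.125 = 0.00311279] × [0.011673] = 3.63356e-05
  p_3 = [C(18,15)·0.73^15·0.27^3 = 816·0.00890929·0.019683 = 0.143095] × [0.198471] = 0.0284002
  p_4 = [C(18,15)·0.76^15·0.24^3 = 816·0.0163006·0.013824 = 0.183877] × [0.217749] = 0.0400391
Weight by the priors:
  P(Z=1)·p_1 = 0.11 × 2.81133e-15 = 3.09246e-16
  P(Z=2)·p_2 = 0.15 × 3.63356e-05 = 5.45033e-06
  P(Z=3)·p_3 = 0.55 × 0.0284002 = 0.0156201
  P(Z=4)·p_4 = 0.19 × 0.0400391 = 0.00760743
Denominator: 3.09246e-16 + 5.45033e-06 + 0.0156201 + 0.00760743 = 0.023233
Responsibility of Cluster 3: 0.0156201 / 0.023233 ≈ 0.672

0.672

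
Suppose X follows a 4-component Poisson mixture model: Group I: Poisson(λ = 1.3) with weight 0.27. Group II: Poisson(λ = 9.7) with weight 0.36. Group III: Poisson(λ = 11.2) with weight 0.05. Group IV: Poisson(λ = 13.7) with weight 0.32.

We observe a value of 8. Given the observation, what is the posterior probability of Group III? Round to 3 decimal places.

0.072

Apply Bayes' rule: the posterior for each component is proportional to its prior times its likelihood at x.
Evaluate each component's likelihood at the observed value:
  L_I = e^(−1.3)·1.3^8/8! = 5.5137e-05
  L_II = e^(−9.7)·9.7^8/8! = 0.119123
  L_III = e^(−11.2)·11.2^8/8! = 0.0839703
  L_IV = e^(−13.7)·13.7^8/8! = 0.0345469
Unnormalised posteriors:
  w_I·L_I = 0.27 × 5.5137e-05 = 1.4887e-05
  w_II·L_II = 0.36 × 0.119123 = 0.0428844
  w_III·L_III = 0.05 × 0.0839703 = 0.00419851
  w_IV·L_IV = 0.32 × 0.0345469 = 0.011055
Sum: 1.4887e-05 + 0.0428844 + 0.00419851 + 0.011055 = 0.0581528
Responsibility of Group III: 0.00419851 / 0.0581528 ≈ 0.072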